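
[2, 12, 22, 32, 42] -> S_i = 2 + 10*i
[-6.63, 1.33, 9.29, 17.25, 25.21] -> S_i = -6.63 + 7.96*i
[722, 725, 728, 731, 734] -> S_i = 722 + 3*i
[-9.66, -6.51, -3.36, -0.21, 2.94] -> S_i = -9.66 + 3.15*i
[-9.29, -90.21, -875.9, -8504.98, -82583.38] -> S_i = -9.29*9.71^i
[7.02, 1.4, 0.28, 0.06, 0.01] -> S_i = 7.02*0.20^i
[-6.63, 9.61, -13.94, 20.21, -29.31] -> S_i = -6.63*(-1.45)^i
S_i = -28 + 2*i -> [-28, -26, -24, -22, -20]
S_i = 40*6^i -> [40, 240, 1440, 8640, 51840]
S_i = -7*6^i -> [-7, -42, -252, -1512, -9072]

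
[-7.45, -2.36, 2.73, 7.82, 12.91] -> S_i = -7.45 + 5.09*i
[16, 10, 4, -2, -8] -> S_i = 16 + -6*i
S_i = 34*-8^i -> [34, -272, 2176, -17408, 139264]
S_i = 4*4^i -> [4, 16, 64, 256, 1024]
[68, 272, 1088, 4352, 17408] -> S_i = 68*4^i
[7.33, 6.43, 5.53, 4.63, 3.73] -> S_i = 7.33 + -0.90*i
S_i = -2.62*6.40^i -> [-2.62, -16.77, -107.32, -686.82, -4395.63]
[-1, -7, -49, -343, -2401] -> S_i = -1*7^i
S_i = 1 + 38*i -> [1, 39, 77, 115, 153]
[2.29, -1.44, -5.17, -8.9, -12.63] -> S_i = 2.29 + -3.73*i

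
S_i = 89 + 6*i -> [89, 95, 101, 107, 113]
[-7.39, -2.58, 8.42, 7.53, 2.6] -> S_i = Random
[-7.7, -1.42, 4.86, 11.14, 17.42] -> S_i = -7.70 + 6.28*i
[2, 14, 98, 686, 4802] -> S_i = 2*7^i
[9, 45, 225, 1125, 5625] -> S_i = 9*5^i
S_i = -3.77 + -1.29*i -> [-3.77, -5.06, -6.35, -7.64, -8.93]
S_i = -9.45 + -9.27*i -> [-9.45, -18.72, -27.99, -37.26, -46.53]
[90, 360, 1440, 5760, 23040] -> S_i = 90*4^i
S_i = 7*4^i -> [7, 28, 112, 448, 1792]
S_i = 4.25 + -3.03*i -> [4.25, 1.22, -1.81, -4.84, -7.87]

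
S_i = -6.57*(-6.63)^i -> [-6.57, 43.56, -288.8, 1914.72, -12694.61]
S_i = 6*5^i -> [6, 30, 150, 750, 3750]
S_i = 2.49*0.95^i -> [2.49, 2.37, 2.25, 2.13, 2.03]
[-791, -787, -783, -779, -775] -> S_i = -791 + 4*i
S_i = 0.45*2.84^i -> [0.45, 1.28, 3.63, 10.31, 29.27]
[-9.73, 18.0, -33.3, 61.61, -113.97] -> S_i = -9.73*(-1.85)^i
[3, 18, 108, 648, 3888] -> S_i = 3*6^i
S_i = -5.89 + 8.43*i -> [-5.89, 2.54, 10.97, 19.4, 27.83]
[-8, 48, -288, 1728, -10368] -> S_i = -8*-6^i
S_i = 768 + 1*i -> [768, 769, 770, 771, 772]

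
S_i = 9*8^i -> [9, 72, 576, 4608, 36864]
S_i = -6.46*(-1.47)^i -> [-6.46, 9.5, -13.96, 20.52, -30.16]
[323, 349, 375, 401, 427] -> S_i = 323 + 26*i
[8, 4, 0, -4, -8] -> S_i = 8 + -4*i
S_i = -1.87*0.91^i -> [-1.87, -1.7, -1.55, -1.41, -1.28]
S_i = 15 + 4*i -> [15, 19, 23, 27, 31]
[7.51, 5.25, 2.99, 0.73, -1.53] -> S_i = 7.51 + -2.26*i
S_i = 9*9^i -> [9, 81, 729, 6561, 59049]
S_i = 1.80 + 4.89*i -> [1.8, 6.69, 11.58, 16.47, 21.36]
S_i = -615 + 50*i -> [-615, -565, -515, -465, -415]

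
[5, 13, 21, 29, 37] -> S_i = 5 + 8*i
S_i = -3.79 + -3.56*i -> [-3.79, -7.35, -10.91, -14.47, -18.03]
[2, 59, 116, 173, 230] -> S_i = 2 + 57*i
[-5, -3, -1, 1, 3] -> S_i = -5 + 2*i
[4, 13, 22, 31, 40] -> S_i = 4 + 9*i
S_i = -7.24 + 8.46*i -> [-7.24, 1.22, 9.68, 18.14, 26.6]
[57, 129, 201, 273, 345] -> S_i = 57 + 72*i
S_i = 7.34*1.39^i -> [7.34, 10.2, 14.18, 19.71, 27.4]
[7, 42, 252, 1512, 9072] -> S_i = 7*6^i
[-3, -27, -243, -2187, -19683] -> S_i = -3*9^i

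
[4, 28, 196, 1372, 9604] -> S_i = 4*7^i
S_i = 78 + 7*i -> [78, 85, 92, 99, 106]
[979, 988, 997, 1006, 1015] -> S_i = 979 + 9*i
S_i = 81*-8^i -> [81, -648, 5184, -41472, 331776]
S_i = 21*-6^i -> [21, -126, 756, -4536, 27216]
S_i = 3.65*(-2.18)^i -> [3.65, -7.96, 17.35, -37.81, 82.44]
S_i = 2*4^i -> [2, 8, 32, 128, 512]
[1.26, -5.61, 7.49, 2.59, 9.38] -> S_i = Random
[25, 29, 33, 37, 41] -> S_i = 25 + 4*i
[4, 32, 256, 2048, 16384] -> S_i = 4*8^i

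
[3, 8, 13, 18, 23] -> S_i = 3 + 5*i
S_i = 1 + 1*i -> [1, 2, 3, 4, 5]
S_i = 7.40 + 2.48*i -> [7.4, 9.88, 12.36, 14.84, 17.32]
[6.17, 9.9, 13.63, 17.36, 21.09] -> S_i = 6.17 + 3.73*i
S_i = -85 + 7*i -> [-85, -78, -71, -64, -57]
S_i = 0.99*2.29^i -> [0.99, 2.27, 5.19, 11.89, 27.23]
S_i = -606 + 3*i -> [-606, -603, -600, -597, -594]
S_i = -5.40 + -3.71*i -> [-5.4, -9.11, -12.82, -16.53, -20.24]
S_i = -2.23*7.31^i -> [-2.23, -16.3, -119.16, -871.08, -6367.58]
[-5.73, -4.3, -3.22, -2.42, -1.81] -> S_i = -5.73*0.75^i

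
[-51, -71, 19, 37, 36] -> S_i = Random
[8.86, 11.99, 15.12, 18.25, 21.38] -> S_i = 8.86 + 3.13*i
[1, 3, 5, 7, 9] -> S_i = 1 + 2*i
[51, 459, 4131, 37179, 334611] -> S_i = 51*9^i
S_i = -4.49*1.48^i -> [-4.49, -6.65, -9.83, -14.56, -21.54]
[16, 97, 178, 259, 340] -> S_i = 16 + 81*i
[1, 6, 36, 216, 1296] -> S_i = 1*6^i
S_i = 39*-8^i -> [39, -312, 2496, -19968, 159744]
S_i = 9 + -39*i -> [9, -30, -69, -108, -147]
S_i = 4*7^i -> [4, 28, 196, 1372, 9604]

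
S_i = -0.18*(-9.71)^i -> [-0.18, 1.75, -16.97, 164.79, -1600.11]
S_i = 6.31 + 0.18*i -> [6.31, 6.49, 6.67, 6.85, 7.03]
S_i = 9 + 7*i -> [9, 16, 23, 30, 37]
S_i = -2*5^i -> [-2, -10, -50, -250, -1250]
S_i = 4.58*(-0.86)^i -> [4.58, -3.94, 3.39, -2.91, 2.51]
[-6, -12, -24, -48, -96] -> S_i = -6*2^i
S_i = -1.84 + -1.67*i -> [-1.84, -3.51, -5.18, -6.85, -8.52]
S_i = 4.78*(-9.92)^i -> [4.78, -47.42, 470.38, -4666.2, 46288.66]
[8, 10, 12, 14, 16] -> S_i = 8 + 2*i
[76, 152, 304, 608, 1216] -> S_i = 76*2^i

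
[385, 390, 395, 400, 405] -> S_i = 385 + 5*i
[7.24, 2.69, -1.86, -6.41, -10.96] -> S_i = 7.24 + -4.55*i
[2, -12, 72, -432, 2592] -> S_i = 2*-6^i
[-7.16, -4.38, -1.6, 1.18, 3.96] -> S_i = -7.16 + 2.78*i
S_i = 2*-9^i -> [2, -18, 162, -1458, 13122]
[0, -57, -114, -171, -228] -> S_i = 0 + -57*i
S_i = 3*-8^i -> [3, -24, 192, -1536, 12288]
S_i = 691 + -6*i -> [691, 685, 679, 673, 667]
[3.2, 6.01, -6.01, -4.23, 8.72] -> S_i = Random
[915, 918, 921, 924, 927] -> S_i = 915 + 3*i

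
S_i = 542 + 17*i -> [542, 559, 576, 593, 610]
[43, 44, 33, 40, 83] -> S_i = Random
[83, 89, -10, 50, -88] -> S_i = Random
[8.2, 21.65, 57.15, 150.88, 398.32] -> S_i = 8.20*2.64^i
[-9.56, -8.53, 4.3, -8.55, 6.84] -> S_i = Random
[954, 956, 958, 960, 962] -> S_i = 954 + 2*i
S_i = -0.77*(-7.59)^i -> [-0.77, 5.84, -44.36, 336.68, -2555.39]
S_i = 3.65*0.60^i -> [3.65, 2.19, 1.31, 0.79, 0.47]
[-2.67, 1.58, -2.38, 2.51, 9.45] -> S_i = Random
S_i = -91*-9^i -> [-91, 819, -7371, 66339, -597051]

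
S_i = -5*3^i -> [-5, -15, -45, -135, -405]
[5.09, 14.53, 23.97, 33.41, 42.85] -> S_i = 5.09 + 9.44*i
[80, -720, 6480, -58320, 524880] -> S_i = 80*-9^i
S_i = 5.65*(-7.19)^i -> [5.65, -40.62, 292.08, -2100.08, 15099.55]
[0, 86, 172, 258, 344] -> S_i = 0 + 86*i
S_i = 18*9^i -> [18, 162, 1458, 13122, 118098]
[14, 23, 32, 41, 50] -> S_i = 14 + 9*i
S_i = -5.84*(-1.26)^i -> [-5.84, 7.36, -9.27, 11.68, -14.72]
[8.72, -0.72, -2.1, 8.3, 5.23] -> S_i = Random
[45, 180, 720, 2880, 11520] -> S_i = 45*4^i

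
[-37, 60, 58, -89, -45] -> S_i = Random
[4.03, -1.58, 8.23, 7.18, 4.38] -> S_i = Random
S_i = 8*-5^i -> [8, -40, 200, -1000, 5000]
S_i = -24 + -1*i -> [-24, -25, -26, -27, -28]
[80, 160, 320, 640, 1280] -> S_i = 80*2^i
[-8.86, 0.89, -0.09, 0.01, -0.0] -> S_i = -8.86*(-0.10)^i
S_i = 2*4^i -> [2, 8, 32, 128, 512]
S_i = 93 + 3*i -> [93, 96, 99, 102, 105]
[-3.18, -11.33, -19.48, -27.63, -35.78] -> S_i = -3.18 + -8.15*i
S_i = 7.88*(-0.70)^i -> [7.88, -5.52, 3.86, -2.7, 1.89]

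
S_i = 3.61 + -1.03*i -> [3.61, 2.58, 1.55, 0.52, -0.51]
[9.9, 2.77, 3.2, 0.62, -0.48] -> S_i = Random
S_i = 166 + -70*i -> [166, 96, 26, -44, -114]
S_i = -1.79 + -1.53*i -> [-1.79, -3.32, -4.85, -6.38, -7.91]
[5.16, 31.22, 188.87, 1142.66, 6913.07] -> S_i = 5.16*6.05^i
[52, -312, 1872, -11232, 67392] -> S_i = 52*-6^i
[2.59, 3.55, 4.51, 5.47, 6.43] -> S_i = 2.59 + 0.96*i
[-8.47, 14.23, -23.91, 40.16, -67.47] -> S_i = -8.47*(-1.68)^i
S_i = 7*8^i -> [7, 56, 448, 3584, 28672]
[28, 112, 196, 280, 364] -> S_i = 28 + 84*i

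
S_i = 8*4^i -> [8, 32, 128, 512, 2048]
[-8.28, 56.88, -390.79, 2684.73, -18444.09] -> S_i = -8.28*(-6.87)^i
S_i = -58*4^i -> [-58, -232, -928, -3712, -14848]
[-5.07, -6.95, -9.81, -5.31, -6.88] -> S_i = Random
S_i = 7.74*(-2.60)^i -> [7.74, -20.12, 52.32, -136.04, 353.7]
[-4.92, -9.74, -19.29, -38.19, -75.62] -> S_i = -4.92*1.98^i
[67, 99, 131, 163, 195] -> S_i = 67 + 32*i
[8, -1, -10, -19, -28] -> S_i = 8 + -9*i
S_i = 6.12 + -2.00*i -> [6.12, 4.12, 2.12, 0.12, -1.88]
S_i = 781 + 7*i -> [781, 788, 795, 802, 809]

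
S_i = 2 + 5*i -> [2, 7, 12, 17, 22]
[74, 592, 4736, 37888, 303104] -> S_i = 74*8^i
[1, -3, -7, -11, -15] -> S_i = 1 + -4*i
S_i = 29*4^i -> [29, 116, 464, 1856, 7424]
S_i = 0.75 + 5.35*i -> [0.75, 6.1, 11.45, 16.8, 22.15]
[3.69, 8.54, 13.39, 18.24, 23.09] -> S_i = 3.69 + 4.85*i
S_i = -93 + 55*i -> [-93, -38, 17, 72, 127]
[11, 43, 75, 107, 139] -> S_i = 11 + 32*i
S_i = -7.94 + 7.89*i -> [-7.94, -0.05, 7.84, 15.73, 23.62]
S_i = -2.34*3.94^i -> [-2.34, -9.22, -36.33, -143.12, -563.9]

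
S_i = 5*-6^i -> [5, -30, 180, -1080, 6480]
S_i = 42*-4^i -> [42, -168, 672, -2688, 10752]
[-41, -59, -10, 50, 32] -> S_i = Random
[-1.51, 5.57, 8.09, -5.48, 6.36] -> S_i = Random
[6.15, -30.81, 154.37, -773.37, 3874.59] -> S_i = 6.15*(-5.01)^i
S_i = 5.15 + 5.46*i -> [5.15, 10.61, 16.07, 21.53, 26.99]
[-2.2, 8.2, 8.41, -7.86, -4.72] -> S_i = Random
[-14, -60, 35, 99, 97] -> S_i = Random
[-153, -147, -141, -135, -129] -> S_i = -153 + 6*i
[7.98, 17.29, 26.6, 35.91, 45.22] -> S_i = 7.98 + 9.31*i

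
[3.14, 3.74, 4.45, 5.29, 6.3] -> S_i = 3.14*1.19^i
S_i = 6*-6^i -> [6, -36, 216, -1296, 7776]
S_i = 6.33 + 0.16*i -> [6.33, 6.49, 6.65, 6.81, 6.97]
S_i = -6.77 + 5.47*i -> [-6.77, -1.3, 4.17, 9.64, 15.11]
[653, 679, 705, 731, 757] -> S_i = 653 + 26*i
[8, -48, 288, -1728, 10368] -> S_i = 8*-6^i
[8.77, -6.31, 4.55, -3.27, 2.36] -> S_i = 8.77*(-0.72)^i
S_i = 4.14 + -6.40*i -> [4.14, -2.26, -8.66, -15.06, -21.46]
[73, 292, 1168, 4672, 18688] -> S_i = 73*4^i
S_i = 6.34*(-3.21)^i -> [6.34, -20.35, 65.33, -209.7, 673.15]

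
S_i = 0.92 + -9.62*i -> [0.92, -8.7, -18.32, -27.94, -37.56]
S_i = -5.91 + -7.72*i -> [-5.91, -13.63, -21.35, -29.07, -36.79]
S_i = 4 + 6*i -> [4, 10, 16, 22, 28]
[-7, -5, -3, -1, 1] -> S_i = -7 + 2*i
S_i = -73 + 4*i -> [-73, -69, -65, -61, -57]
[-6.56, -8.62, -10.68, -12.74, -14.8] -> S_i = -6.56 + -2.06*i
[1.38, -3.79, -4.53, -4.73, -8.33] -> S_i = Random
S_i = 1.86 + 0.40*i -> [1.86, 2.26, 2.66, 3.06, 3.46]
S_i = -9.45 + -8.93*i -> [-9.45, -18.38, -27.31, -36.24, -45.17]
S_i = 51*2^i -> [51, 102, 204, 408, 816]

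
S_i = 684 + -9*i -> [684, 675, 666, 657, 648]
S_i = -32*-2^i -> [-32, 64, -128, 256, -512]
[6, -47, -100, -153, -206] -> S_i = 6 + -53*i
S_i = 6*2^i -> [6, 12, 24, 48, 96]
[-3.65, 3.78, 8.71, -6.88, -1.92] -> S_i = Random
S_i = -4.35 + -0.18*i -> [-4.35, -4.53, -4.71, -4.89, -5.07]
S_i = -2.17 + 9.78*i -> [-2.17, 7.61, 17.39, 27.17, 36.95]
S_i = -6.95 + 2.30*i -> [-6.95, -4.65, -2.35, -0.05, 2.25]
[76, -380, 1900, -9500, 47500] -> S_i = 76*-5^i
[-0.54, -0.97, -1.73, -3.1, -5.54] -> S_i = -0.54*1.79^i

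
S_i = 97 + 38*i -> [97, 135, 173, 211, 249]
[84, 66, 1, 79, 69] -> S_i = Random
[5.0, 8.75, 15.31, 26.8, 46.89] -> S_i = 5.00*1.75^i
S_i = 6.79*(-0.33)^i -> [6.79, -2.24, 0.74, -0.24, 0.08]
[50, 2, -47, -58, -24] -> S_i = Random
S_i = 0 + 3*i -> [0, 3, 6, 9, 12]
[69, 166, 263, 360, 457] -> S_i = 69 + 97*i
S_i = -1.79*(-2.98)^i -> [-1.79, 5.33, -15.9, 47.37, -141.16]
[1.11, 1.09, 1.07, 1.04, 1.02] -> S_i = 1.11*0.98^i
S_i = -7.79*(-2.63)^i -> [-7.79, 20.49, -53.88, 141.71, -372.7]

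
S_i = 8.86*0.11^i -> [8.86, 0.97, 0.11, 0.01, 0.0]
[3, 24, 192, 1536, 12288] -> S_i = 3*8^i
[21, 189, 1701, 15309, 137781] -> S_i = 21*9^i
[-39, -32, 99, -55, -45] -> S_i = Random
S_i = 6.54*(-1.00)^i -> [6.54, -6.54, 6.54, -6.54, 6.54]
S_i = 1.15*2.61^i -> [1.15, 3.0, 7.83, 20.45, 53.37]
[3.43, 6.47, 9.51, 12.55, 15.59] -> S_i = 3.43 + 3.04*i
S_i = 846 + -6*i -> [846, 840, 834, 828, 822]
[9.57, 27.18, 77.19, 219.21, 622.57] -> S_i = 9.57*2.84^i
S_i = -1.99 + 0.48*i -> [-1.99, -1.51, -1.03, -0.55, -0.07]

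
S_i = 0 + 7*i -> [0, 7, 14, 21, 28]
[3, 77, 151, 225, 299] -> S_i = 3 + 74*i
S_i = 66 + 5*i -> [66, 71, 76, 81, 86]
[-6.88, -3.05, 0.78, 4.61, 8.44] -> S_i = -6.88 + 3.83*i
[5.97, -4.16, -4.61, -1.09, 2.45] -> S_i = Random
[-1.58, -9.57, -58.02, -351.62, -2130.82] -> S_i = -1.58*6.06^i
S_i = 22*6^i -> [22, 132, 792, 4752, 28512]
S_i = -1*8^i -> [-1, -8, -64, -512, -4096]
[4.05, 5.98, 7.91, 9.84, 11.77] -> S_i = 4.05 + 1.93*i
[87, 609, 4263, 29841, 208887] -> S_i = 87*7^i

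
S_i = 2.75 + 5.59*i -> [2.75, 8.34, 13.93, 19.52, 25.11]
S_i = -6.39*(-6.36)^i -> [-6.39, 40.64, -258.47, 1643.89, -10455.13]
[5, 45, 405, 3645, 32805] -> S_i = 5*9^i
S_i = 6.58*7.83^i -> [6.58, 51.52, 403.41, 3158.72, 24732.78]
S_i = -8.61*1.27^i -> [-8.61, -10.93, -13.89, -17.64, -22.4]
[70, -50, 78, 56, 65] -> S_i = Random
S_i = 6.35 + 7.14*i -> [6.35, 13.49, 20.63, 27.77, 34.91]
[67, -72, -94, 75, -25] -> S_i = Random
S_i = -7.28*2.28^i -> [-7.28, -16.6, -37.84, -86.29, -196.73]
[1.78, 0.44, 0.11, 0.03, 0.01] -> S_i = 1.78*0.25^i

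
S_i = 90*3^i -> [90, 270, 810, 2430, 7290]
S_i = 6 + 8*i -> [6, 14, 22, 30, 38]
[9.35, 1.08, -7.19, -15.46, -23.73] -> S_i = 9.35 + -8.27*i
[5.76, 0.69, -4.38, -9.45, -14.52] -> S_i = 5.76 + -5.07*i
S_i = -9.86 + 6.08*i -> [-9.86, -3.78, 2.3, 8.38, 14.46]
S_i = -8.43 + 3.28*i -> [-8.43, -5.15, -1.87, 1.41, 4.69]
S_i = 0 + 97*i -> [0, 97, 194, 291, 388]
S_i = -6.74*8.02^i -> [-6.74, -54.05, -433.52, -3476.83, -27884.15]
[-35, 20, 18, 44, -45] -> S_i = Random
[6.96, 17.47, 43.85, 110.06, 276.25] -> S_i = 6.96*2.51^i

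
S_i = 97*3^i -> [97, 291, 873, 2619, 7857]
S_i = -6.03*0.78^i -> [-6.03, -4.7, -3.67, -2.86, -2.23]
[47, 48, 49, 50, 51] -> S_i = 47 + 1*i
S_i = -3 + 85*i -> [-3, 82, 167, 252, 337]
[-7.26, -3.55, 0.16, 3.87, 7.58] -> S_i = -7.26 + 3.71*i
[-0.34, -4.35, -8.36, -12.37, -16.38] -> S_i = -0.34 + -4.01*i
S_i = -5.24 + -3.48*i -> [-5.24, -8.72, -12.2, -15.68, -19.16]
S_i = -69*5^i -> [-69, -345, -1725, -8625, -43125]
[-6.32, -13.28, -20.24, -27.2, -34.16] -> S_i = -6.32 + -6.96*i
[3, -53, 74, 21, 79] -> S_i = Random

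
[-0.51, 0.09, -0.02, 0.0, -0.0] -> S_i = -0.51*(-0.18)^i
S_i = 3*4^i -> [3, 12, 48, 192, 768]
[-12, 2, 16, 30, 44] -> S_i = -12 + 14*i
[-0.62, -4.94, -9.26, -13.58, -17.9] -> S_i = -0.62 + -4.32*i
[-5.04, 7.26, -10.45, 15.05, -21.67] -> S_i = -5.04*(-1.44)^i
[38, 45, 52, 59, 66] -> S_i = 38 + 7*i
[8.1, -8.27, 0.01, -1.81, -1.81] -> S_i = Random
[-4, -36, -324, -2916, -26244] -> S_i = -4*9^i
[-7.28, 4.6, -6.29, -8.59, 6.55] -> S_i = Random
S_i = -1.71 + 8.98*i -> [-1.71, 7.27, 16.25, 25.23, 34.21]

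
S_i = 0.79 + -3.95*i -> [0.79, -3.16, -7.11, -11.06, -15.01]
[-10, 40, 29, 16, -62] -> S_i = Random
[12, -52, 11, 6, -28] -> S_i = Random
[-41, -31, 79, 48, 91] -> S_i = Random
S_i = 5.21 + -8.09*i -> [5.21, -2.88, -10.97, -19.06, -27.15]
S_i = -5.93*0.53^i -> [-5.93, -3.14, -1.67, -0.88, -0.47]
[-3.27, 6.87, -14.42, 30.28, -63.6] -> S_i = -3.27*(-2.10)^i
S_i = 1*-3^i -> [1, -3, 9, -27, 81]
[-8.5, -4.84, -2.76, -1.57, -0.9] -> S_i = -8.50*0.57^i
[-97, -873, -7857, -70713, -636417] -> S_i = -97*9^i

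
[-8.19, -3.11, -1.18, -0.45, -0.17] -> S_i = -8.19*0.38^i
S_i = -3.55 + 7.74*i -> [-3.55, 4.19, 11.93, 19.67, 27.41]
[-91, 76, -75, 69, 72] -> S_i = Random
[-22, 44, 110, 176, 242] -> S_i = -22 + 66*i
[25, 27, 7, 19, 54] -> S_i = Random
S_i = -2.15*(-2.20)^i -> [-2.15, 4.73, -10.41, 22.89, -50.37]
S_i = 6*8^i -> [6, 48, 384, 3072, 24576]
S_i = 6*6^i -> [6, 36, 216, 1296, 7776]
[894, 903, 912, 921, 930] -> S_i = 894 + 9*i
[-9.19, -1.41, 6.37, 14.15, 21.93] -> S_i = -9.19 + 7.78*i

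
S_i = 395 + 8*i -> [395, 403, 411, 419, 427]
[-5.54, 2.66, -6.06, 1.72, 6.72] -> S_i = Random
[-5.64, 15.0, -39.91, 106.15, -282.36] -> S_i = -5.64*(-2.66)^i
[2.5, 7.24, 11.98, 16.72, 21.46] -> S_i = 2.50 + 4.74*i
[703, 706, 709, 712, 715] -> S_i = 703 + 3*i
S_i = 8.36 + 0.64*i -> [8.36, 9.0, 9.64, 10.28, 10.92]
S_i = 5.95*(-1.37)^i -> [5.95, -8.15, 11.17, -15.3, 20.96]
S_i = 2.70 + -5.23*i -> [2.7, -2.53, -7.76, -12.99, -18.22]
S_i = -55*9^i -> [-55, -495, -4455, -40095, -360855]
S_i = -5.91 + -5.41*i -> [-5.91, -11.32, -16.73, -22.14, -27.55]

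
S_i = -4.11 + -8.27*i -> [-4.11, -12.38, -20.65, -28.92, -37.19]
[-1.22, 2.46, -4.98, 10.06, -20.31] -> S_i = -1.22*(-2.02)^i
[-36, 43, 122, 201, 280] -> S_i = -36 + 79*i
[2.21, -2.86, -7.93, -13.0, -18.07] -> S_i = 2.21 + -5.07*i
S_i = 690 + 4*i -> [690, 694, 698, 702, 706]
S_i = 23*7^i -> [23, 161, 1127, 7889, 55223]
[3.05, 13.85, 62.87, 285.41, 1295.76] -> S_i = 3.05*4.54^i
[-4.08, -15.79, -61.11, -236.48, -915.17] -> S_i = -4.08*3.87^i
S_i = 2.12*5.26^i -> [2.12, 11.15, 58.66, 308.53, 1622.85]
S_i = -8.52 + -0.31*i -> [-8.52, -8.83, -9.14, -9.45, -9.76]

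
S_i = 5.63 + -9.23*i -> [5.63, -3.6, -12.83, -22.06, -31.29]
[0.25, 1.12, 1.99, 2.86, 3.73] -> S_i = 0.25 + 0.87*i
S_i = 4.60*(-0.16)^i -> [4.6, -0.74, 0.12, -0.02, 0.0]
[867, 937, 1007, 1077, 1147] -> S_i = 867 + 70*i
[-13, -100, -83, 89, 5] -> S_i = Random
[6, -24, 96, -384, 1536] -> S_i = 6*-4^i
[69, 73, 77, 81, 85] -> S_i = 69 + 4*i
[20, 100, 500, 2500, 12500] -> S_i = 20*5^i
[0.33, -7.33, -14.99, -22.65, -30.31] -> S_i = 0.33 + -7.66*i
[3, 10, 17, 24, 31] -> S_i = 3 + 7*i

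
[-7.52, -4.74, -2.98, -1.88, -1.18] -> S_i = -7.52*0.63^i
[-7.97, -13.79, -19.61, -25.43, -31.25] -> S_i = -7.97 + -5.82*i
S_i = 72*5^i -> [72, 360, 1800, 9000, 45000]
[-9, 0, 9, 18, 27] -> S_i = -9 + 9*i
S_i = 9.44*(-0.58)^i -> [9.44, -5.48, 3.18, -1.84, 1.07]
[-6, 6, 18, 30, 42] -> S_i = -6 + 12*i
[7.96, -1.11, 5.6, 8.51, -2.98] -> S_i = Random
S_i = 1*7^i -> [1, 7, 49, 343, 2401]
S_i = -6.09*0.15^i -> [-6.09, -0.91, -0.14, -0.02, -0.0]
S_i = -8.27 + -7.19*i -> [-8.27, -15.46, -22.65, -29.84, -37.03]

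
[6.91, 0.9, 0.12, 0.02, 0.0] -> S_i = 6.91*0.13^i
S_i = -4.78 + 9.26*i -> [-4.78, 4.48, 13.74, 23.0, 32.26]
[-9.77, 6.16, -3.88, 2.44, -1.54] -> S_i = -9.77*(-0.63)^i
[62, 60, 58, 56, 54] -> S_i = 62 + -2*i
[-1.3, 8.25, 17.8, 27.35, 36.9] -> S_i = -1.30 + 9.55*i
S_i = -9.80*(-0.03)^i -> [-9.8, 0.29, -0.01, 0.0, -0.0]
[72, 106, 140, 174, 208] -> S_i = 72 + 34*i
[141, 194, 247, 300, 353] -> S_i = 141 + 53*i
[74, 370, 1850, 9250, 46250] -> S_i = 74*5^i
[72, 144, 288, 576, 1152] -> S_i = 72*2^i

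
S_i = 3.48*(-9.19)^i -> [3.48, -31.98, 293.91, -2701.01, 24822.26]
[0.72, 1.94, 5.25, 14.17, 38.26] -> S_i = 0.72*2.70^i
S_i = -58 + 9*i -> [-58, -49, -40, -31, -22]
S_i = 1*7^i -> [1, 7, 49, 343, 2401]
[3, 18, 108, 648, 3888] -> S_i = 3*6^i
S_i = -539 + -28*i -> [-539, -567, -595, -623, -651]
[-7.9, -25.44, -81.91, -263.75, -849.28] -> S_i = -7.90*3.22^i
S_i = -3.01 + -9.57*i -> [-3.01, -12.58, -22.15, -31.72, -41.29]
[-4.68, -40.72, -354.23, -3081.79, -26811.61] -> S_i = -4.68*8.70^i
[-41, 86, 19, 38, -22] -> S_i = Random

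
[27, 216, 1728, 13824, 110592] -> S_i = 27*8^i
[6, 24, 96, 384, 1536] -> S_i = 6*4^i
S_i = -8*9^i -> [-8, -72, -648, -5832, -52488]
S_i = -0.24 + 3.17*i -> [-0.24, 2.93, 6.1, 9.27, 12.44]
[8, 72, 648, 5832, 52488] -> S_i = 8*9^i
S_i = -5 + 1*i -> [-5, -4, -3, -2, -1]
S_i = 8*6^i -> [8, 48, 288, 1728, 10368]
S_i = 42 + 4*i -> [42, 46, 50, 54, 58]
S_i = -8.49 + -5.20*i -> [-8.49, -13.69, -18.89, -24.09, -29.29]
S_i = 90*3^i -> [90, 270, 810, 2430, 7290]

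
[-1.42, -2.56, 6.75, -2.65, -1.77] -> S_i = Random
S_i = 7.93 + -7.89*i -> [7.93, 0.04, -7.85, -15.74, -23.63]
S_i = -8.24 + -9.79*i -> [-8.24, -18.03, -27.82, -37.61, -47.4]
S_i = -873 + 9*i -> [-873, -864, -855, -846, -837]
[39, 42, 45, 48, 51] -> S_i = 39 + 3*i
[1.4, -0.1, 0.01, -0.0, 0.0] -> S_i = 1.40*(-0.07)^i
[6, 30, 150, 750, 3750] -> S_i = 6*5^i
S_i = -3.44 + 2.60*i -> [-3.44, -0.84, 1.76, 4.36, 6.96]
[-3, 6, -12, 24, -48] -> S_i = -3*-2^i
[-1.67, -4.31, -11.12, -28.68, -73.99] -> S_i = -1.67*2.58^i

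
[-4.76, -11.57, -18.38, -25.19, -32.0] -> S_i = -4.76 + -6.81*i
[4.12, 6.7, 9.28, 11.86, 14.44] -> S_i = 4.12 + 2.58*i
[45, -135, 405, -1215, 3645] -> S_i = 45*-3^i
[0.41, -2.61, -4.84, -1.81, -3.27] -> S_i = Random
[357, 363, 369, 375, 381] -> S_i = 357 + 6*i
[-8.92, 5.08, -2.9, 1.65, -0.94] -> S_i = -8.92*(-0.57)^i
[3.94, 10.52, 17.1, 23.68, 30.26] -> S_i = 3.94 + 6.58*i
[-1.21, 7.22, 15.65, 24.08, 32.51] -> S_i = -1.21 + 8.43*i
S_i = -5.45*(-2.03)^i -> [-5.45, 11.06, -22.46, 45.59, -92.55]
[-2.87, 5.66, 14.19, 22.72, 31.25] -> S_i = -2.87 + 8.53*i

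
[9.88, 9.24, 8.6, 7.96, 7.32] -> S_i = 9.88 + -0.64*i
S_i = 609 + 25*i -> [609, 634, 659, 684, 709]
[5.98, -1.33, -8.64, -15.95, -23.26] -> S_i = 5.98 + -7.31*i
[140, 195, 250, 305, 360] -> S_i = 140 + 55*i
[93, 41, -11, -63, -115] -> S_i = 93 + -52*i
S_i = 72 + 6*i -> [72, 78, 84, 90, 96]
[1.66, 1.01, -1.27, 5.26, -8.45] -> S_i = Random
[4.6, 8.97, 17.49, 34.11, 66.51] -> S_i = 4.60*1.95^i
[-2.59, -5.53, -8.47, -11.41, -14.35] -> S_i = -2.59 + -2.94*i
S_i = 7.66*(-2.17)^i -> [7.66, -16.62, 36.07, -78.27, 169.85]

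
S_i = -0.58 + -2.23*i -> [-0.58, -2.81, -5.04, -7.27, -9.5]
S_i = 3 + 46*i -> [3, 49, 95, 141, 187]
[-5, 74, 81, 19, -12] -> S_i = Random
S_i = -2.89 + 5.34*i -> [-2.89, 2.45, 7.79, 13.13, 18.47]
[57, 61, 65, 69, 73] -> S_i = 57 + 4*i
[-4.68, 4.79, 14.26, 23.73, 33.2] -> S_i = -4.68 + 9.47*i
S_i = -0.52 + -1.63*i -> [-0.52, -2.15, -3.78, -5.41, -7.04]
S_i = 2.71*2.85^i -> [2.71, 7.72, 22.01, 62.73, 178.79]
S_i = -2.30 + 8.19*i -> [-2.3, 5.89, 14.08, 22.27, 30.46]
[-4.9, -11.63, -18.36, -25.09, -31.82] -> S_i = -4.90 + -6.73*i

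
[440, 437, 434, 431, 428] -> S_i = 440 + -3*i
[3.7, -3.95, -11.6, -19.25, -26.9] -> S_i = 3.70 + -7.65*i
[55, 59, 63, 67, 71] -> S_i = 55 + 4*i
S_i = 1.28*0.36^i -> [1.28, 0.46, 0.17, 0.06, 0.02]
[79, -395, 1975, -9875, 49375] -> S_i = 79*-5^i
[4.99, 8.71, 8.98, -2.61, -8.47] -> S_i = Random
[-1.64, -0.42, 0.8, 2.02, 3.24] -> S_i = -1.64 + 1.22*i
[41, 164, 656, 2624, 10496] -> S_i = 41*4^i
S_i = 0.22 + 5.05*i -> [0.22, 5.27, 10.32, 15.37, 20.42]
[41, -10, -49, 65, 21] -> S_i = Random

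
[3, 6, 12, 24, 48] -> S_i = 3*2^i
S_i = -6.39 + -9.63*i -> [-6.39, -16.02, -25.65, -35.28, -44.91]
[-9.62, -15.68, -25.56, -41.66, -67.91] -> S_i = -9.62*1.63^i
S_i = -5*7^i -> [-5, -35, -245, -1715, -12005]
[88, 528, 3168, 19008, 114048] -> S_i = 88*6^i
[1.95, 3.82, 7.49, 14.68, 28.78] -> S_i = 1.95*1.96^i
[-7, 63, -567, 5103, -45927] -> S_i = -7*-9^i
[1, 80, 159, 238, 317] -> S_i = 1 + 79*i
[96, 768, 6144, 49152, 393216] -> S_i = 96*8^i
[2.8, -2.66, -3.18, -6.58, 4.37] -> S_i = Random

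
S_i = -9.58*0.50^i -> [-9.58, -4.79, -2.4, -1.2, -0.6]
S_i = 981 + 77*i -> [981, 1058, 1135, 1212, 1289]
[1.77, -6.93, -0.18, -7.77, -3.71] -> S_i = Random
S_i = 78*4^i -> [78, 312, 1248, 4992, 19968]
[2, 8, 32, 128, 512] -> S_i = 2*4^i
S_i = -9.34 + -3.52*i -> [-9.34, -12.86, -16.38, -19.9, -23.42]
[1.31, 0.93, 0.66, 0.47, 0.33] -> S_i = 1.31*0.71^i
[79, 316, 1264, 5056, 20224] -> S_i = 79*4^i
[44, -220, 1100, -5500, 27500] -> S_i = 44*-5^i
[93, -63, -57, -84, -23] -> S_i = Random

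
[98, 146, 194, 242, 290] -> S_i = 98 + 48*i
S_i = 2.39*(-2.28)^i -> [2.39, -5.45, 12.42, -28.33, 64.59]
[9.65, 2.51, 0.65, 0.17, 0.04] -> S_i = 9.65*0.26^i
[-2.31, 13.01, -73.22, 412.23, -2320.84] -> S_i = -2.31*(-5.63)^i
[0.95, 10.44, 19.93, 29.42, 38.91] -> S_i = 0.95 + 9.49*i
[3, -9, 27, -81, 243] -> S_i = 3*-3^i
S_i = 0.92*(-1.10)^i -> [0.92, -1.01, 1.11, -1.22, 1.35]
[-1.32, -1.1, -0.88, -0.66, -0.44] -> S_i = -1.32 + 0.22*i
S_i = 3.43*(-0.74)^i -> [3.43, -2.54, 1.88, -1.39, 1.03]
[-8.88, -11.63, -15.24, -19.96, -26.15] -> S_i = -8.88*1.31^i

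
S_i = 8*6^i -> [8, 48, 288, 1728, 10368]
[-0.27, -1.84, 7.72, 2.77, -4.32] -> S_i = Random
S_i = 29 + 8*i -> [29, 37, 45, 53, 61]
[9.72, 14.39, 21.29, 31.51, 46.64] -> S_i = 9.72*1.48^i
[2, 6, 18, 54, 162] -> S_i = 2*3^i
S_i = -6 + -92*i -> [-6, -98, -190, -282, -374]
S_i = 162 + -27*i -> [162, 135, 108, 81, 54]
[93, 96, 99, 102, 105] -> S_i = 93 + 3*i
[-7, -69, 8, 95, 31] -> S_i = Random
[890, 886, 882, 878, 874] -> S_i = 890 + -4*i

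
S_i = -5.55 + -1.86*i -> [-5.55, -7.41, -9.27, -11.13, -12.99]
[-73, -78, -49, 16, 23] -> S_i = Random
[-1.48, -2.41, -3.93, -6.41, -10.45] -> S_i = -1.48*1.63^i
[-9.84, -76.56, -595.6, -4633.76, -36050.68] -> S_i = -9.84*7.78^i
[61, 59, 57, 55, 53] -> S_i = 61 + -2*i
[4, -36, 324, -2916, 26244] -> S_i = 4*-9^i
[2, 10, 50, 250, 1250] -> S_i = 2*5^i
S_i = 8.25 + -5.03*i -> [8.25, 3.22, -1.81, -6.84, -11.87]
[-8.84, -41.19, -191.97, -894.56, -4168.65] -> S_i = -8.84*4.66^i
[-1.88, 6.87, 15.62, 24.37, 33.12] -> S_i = -1.88 + 8.75*i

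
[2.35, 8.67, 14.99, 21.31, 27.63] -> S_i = 2.35 + 6.32*i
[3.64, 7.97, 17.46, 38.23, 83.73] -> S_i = 3.64*2.19^i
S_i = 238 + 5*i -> [238, 243, 248, 253, 258]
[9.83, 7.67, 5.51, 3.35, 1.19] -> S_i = 9.83 + -2.16*i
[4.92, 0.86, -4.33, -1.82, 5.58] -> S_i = Random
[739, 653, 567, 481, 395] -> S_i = 739 + -86*i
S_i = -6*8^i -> [-6, -48, -384, -3072, -24576]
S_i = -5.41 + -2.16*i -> [-5.41, -7.57, -9.73, -11.89, -14.05]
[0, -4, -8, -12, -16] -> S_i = 0 + -4*i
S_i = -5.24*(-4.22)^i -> [-5.24, 22.11, -93.32, 393.79, -1661.81]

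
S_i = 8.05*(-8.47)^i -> [8.05, -68.18, 577.51, -4891.55, 41431.39]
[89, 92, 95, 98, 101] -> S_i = 89 + 3*i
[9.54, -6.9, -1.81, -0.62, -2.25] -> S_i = Random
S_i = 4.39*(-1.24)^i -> [4.39, -5.44, 6.75, -8.37, 10.38]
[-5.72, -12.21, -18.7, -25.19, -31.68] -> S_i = -5.72 + -6.49*i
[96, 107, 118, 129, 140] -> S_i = 96 + 11*i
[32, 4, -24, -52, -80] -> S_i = 32 + -28*i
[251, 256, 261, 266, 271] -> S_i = 251 + 5*i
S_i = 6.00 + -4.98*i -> [6.0, 1.02, -3.96, -8.94, -13.92]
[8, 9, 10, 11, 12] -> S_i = 8 + 1*i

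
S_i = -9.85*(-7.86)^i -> [-9.85, 77.42, -608.53, 4783.04, -37594.68]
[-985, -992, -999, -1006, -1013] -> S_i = -985 + -7*i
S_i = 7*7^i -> [7, 49, 343, 2401, 16807]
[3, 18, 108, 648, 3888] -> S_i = 3*6^i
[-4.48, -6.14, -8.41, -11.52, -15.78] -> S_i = -4.48*1.37^i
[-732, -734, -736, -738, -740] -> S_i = -732 + -2*i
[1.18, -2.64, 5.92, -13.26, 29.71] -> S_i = 1.18*(-2.24)^i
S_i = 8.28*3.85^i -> [8.28, 31.88, 122.73, 472.51, 1819.17]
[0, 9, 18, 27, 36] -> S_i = 0 + 9*i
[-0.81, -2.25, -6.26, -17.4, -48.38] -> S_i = -0.81*2.78^i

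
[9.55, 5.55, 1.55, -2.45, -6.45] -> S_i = 9.55 + -4.00*i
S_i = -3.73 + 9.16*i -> [-3.73, 5.43, 14.59, 23.75, 32.91]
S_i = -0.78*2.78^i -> [-0.78, -2.17, -6.03, -16.76, -46.59]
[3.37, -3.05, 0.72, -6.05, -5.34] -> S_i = Random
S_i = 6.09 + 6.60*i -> [6.09, 12.69, 19.29, 25.89, 32.49]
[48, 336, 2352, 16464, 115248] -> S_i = 48*7^i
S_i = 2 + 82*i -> [2, 84, 166, 248, 330]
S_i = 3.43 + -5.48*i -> [3.43, -2.05, -7.53, -13.01, -18.49]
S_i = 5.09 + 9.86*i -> [5.09, 14.95, 24.81, 34.67, 44.53]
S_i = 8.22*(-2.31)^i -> [8.22, -18.99, 43.86, -101.32, 234.06]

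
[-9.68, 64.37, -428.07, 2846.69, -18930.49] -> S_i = -9.68*(-6.65)^i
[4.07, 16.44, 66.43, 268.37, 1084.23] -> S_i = 4.07*4.04^i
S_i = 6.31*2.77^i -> [6.31, 17.48, 48.42, 134.11, 371.49]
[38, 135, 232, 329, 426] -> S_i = 38 + 97*i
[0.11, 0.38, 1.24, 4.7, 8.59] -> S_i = Random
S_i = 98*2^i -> [98, 196, 392, 784, 1568]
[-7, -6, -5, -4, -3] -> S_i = -7 + 1*i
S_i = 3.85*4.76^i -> [3.85, 18.33, 87.23, 415.22, 1976.46]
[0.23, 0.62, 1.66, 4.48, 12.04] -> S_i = 0.23*2.69^i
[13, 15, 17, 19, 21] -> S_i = 13 + 2*i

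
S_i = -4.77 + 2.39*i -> [-4.77, -2.38, 0.01, 2.4, 4.79]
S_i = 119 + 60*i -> [119, 179, 239, 299, 359]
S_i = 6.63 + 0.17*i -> [6.63, 6.8, 6.97, 7.14, 7.31]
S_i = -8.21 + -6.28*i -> [-8.21, -14.49, -20.77, -27.05, -33.33]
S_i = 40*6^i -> [40, 240, 1440, 8640, 51840]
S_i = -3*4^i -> [-3, -12, -48, -192, -768]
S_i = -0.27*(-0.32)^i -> [-0.27, 0.09, -0.03, 0.01, -0.0]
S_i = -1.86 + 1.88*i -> [-1.86, 0.02, 1.9, 3.78, 5.66]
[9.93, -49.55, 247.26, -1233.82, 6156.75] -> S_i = 9.93*(-4.99)^i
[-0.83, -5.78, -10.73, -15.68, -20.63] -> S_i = -0.83 + -4.95*i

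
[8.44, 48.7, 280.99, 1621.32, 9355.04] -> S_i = 8.44*5.77^i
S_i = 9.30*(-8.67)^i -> [9.3, -80.63, 699.07, -6060.94, 52548.38]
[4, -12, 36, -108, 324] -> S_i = 4*-3^i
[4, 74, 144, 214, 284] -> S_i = 4 + 70*i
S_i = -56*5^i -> [-56, -280, -1400, -7000, -35000]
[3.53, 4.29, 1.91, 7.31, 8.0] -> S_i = Random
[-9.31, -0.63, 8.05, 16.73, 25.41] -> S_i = -9.31 + 8.68*i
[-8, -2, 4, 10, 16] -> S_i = -8 + 6*i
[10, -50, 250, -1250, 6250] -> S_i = 10*-5^i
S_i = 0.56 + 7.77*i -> [0.56, 8.33, 16.1, 23.87, 31.64]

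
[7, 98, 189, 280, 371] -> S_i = 7 + 91*i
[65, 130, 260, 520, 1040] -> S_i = 65*2^i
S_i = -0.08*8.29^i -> [-0.08, -0.66, -5.5, -45.58, -377.84]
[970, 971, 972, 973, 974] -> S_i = 970 + 1*i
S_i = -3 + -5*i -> [-3, -8, -13, -18, -23]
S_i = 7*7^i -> [7, 49, 343, 2401, 16807]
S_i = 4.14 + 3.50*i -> [4.14, 7.64, 11.14, 14.64, 18.14]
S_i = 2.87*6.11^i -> [2.87, 17.54, 107.14, 654.64, 3999.88]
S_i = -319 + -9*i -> [-319, -328, -337, -346, -355]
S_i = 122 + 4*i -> [122, 126, 130, 134, 138]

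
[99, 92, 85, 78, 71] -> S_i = 99 + -7*i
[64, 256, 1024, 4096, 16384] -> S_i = 64*4^i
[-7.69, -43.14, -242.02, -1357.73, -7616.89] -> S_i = -7.69*5.61^i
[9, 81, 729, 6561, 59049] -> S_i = 9*9^i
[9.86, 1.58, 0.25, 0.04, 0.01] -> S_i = 9.86*0.16^i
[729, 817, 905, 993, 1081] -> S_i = 729 + 88*i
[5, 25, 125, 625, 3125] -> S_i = 5*5^i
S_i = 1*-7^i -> [1, -7, 49, -343, 2401]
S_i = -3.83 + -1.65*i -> [-3.83, -5.48, -7.13, -8.78, -10.43]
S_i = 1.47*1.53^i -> [1.47, 2.25, 3.44, 5.26, 8.06]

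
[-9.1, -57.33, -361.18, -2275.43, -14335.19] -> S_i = -9.10*6.30^i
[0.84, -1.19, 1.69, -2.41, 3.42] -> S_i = 0.84*(-1.42)^i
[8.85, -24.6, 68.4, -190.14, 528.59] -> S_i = 8.85*(-2.78)^i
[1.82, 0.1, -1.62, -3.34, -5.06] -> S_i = 1.82 + -1.72*i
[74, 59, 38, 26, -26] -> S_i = Random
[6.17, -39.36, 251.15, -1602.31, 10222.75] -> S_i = 6.17*(-6.38)^i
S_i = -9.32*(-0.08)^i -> [-9.32, 0.75, -0.06, 0.0, -0.0]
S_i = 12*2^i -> [12, 24, 48, 96, 192]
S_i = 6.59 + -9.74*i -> [6.59, -3.15, -12.89, -22.63, -32.37]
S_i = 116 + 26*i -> [116, 142, 168, 194, 220]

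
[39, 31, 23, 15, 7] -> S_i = 39 + -8*i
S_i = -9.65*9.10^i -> [-9.65, -87.82, -799.12, -7271.96, -66174.84]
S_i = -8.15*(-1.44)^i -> [-8.15, 11.74, -16.9, 24.34, -35.04]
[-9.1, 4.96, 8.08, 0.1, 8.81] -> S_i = Random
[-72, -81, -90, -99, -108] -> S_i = -72 + -9*i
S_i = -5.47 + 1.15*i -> [-5.47, -4.32, -3.17, -2.02, -0.87]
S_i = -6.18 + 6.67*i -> [-6.18, 0.49, 7.16, 13.83, 20.5]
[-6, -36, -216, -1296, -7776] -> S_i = -6*6^i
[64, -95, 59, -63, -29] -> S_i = Random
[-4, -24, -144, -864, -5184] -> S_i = -4*6^i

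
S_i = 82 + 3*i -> [82, 85, 88, 91, 94]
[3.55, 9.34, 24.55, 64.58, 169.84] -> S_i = 3.55*2.63^i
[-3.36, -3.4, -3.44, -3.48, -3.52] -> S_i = -3.36 + -0.04*i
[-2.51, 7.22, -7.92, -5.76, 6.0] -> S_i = Random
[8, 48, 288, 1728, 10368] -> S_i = 8*6^i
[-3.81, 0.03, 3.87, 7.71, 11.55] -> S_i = -3.81 + 3.84*i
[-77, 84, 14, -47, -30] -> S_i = Random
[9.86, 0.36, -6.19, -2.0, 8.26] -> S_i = Random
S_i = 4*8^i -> [4, 32, 256, 2048, 16384]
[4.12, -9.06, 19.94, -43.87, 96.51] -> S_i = 4.12*(-2.20)^i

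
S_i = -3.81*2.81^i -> [-3.81, -10.71, -30.08, -84.54, -237.55]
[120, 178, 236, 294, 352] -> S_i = 120 + 58*i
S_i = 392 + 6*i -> [392, 398, 404, 410, 416]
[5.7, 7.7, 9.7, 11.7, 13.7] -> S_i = 5.70 + 2.00*i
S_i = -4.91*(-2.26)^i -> [-4.91, 11.1, -25.08, 56.68, -128.09]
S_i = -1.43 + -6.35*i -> [-1.43, -7.78, -14.13, -20.48, -26.83]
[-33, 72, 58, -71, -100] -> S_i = Random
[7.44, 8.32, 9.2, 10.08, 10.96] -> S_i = 7.44 + 0.88*i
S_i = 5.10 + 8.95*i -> [5.1, 14.05, 23.0, 31.95, 40.9]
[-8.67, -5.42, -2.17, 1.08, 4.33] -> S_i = -8.67 + 3.25*i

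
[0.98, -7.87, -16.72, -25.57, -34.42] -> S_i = 0.98 + -8.85*i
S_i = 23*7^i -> [23, 161, 1127, 7889, 55223]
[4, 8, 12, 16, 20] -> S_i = 4 + 4*i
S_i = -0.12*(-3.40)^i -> [-0.12, 0.41, -1.39, 4.72, -16.04]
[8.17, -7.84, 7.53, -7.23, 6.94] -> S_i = 8.17*(-0.96)^i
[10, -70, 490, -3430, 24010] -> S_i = 10*-7^i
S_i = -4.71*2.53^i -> [-4.71, -11.92, -30.15, -76.28, -192.98]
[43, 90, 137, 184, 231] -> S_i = 43 + 47*i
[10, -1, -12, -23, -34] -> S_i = 10 + -11*i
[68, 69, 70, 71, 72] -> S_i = 68 + 1*i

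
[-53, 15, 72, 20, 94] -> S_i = Random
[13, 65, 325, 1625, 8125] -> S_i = 13*5^i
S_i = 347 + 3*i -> [347, 350, 353, 356, 359]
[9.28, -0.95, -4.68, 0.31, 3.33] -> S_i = Random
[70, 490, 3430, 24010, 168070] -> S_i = 70*7^i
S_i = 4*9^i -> [4, 36, 324, 2916, 26244]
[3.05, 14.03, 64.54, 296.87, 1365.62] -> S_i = 3.05*4.60^i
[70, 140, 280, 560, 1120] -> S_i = 70*2^i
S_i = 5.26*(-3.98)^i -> [5.26, -20.93, 83.32, -331.62, 1319.83]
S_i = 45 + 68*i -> [45, 113, 181, 249, 317]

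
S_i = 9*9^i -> [9, 81, 729, 6561, 59049]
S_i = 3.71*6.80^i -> [3.71, 25.23, 171.55, 1166.54, 7932.49]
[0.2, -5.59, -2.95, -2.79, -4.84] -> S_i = Random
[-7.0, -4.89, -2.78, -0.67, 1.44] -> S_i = -7.00 + 2.11*i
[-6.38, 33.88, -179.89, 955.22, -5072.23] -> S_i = -6.38*(-5.31)^i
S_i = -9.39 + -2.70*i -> [-9.39, -12.09, -14.79, -17.49, -20.19]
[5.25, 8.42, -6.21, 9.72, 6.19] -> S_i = Random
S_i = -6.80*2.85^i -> [-6.8, -19.38, -55.23, -157.41, -448.63]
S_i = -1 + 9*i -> [-1, 8, 17, 26, 35]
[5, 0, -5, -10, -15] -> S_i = 5 + -5*i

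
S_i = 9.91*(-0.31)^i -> [9.91, -3.07, 0.95, -0.3, 0.09]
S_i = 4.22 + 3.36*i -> [4.22, 7.58, 10.94, 14.3, 17.66]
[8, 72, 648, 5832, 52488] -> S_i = 8*9^i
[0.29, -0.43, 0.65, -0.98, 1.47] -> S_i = 0.29*(-1.50)^i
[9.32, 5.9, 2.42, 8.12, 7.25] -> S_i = Random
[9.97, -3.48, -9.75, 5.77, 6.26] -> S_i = Random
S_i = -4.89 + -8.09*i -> [-4.89, -12.98, -21.07, -29.16, -37.25]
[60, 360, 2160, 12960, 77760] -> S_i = 60*6^i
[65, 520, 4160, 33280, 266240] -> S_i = 65*8^i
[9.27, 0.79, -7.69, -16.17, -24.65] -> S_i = 9.27 + -8.48*i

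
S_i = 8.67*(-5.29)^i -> [8.67, -45.86, 242.62, -1283.47, 6789.56]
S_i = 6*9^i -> [6, 54, 486, 4374, 39366]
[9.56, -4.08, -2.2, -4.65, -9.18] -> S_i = Random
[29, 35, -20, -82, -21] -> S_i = Random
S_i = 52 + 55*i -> [52, 107, 162, 217, 272]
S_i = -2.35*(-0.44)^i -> [-2.35, 1.03, -0.45, 0.2, -0.09]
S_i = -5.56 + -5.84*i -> [-5.56, -11.4, -17.24, -23.08, -28.92]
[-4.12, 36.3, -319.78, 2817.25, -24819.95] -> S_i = -4.12*(-8.81)^i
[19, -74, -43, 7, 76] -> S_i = Random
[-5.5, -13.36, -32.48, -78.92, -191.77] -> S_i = -5.50*2.43^i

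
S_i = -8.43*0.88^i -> [-8.43, -7.42, -6.53, -5.74, -5.06]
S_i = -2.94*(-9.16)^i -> [-2.94, 26.93, -246.68, 2259.61, -20698.04]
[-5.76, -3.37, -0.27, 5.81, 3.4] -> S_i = Random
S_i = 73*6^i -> [73, 438, 2628, 15768, 94608]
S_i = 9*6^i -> [9, 54, 324, 1944, 11664]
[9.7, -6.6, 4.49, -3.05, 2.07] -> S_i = 9.70*(-0.68)^i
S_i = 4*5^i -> [4, 20, 100, 500, 2500]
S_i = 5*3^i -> [5, 15, 45, 135, 405]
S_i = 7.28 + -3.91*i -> [7.28, 3.37, -0.54, -4.45, -8.36]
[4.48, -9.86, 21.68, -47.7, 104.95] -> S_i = 4.48*(-2.20)^i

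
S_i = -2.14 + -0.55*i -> [-2.14, -2.69, -3.24, -3.79, -4.34]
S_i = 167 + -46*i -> [167, 121, 75, 29, -17]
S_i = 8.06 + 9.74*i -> [8.06, 17.8, 27.54, 37.28, 47.02]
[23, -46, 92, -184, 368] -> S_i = 23*-2^i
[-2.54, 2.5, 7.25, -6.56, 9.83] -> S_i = Random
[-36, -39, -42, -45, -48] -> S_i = -36 + -3*i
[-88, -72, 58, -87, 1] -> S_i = Random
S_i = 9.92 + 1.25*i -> [9.92, 11.17, 12.42, 13.67, 14.92]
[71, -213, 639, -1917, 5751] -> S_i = 71*-3^i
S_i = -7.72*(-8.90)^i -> [-7.72, 68.71, -611.5, 5442.36, -48437.01]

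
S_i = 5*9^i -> [5, 45, 405, 3645, 32805]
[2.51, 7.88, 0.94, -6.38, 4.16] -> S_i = Random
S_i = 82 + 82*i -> [82, 164, 246, 328, 410]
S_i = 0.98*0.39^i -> [0.98, 0.38, 0.15, 0.06, 0.02]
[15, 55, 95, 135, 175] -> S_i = 15 + 40*i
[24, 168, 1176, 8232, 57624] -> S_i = 24*7^i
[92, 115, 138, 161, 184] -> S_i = 92 + 23*i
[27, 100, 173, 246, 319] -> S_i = 27 + 73*i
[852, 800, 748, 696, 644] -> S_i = 852 + -52*i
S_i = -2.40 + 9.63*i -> [-2.4, 7.23, 16.86, 26.49, 36.12]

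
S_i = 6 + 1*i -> [6, 7, 8, 9, 10]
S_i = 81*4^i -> [81, 324, 1296, 5184, 20736]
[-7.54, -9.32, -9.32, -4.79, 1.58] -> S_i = Random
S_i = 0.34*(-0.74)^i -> [0.34, -0.25, 0.19, -0.14, 0.1]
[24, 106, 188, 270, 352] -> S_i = 24 + 82*i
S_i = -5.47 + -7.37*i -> [-5.47, -12.84, -20.21, -27.58, -34.95]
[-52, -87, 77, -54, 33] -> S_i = Random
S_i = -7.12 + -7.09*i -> [-7.12, -14.21, -21.3, -28.39, -35.48]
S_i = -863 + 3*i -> [-863, -860, -857, -854, -851]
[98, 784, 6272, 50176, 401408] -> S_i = 98*8^i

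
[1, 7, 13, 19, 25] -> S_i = 1 + 6*i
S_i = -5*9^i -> [-5, -45, -405, -3645, -32805]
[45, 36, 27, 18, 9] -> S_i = 45 + -9*i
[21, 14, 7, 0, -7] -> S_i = 21 + -7*i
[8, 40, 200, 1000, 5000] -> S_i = 8*5^i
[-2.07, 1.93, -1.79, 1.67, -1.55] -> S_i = -2.07*(-0.93)^i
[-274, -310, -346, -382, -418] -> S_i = -274 + -36*i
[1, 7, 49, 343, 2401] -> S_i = 1*7^i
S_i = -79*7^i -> [-79, -553, -3871, -27097, -189679]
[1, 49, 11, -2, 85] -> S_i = Random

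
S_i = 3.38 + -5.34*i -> [3.38, -1.96, -7.3, -12.64, -17.98]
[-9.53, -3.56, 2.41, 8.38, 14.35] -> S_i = -9.53 + 5.97*i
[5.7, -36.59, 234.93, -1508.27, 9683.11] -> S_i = 5.70*(-6.42)^i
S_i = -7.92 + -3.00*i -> [-7.92, -10.92, -13.92, -16.92, -19.92]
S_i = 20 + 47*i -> [20, 67, 114, 161, 208]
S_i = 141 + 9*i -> [141, 150, 159, 168, 177]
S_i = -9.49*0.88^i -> [-9.49, -8.35, -7.35, -6.47, -5.69]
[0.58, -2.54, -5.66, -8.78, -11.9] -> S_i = 0.58 + -3.12*i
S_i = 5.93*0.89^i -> [5.93, 5.28, 4.7, 4.18, 3.72]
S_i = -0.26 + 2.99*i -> [-0.26, 2.73, 5.72, 8.71, 11.7]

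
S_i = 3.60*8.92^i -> [3.6, 32.11, 286.44, 2555.04, 22790.92]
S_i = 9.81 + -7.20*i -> [9.81, 2.61, -4.59, -11.79, -18.99]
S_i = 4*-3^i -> [4, -12, 36, -108, 324]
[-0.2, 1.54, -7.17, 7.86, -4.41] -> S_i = Random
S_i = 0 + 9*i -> [0, 9, 18, 27, 36]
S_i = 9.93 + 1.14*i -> [9.93, 11.07, 12.21, 13.35, 14.49]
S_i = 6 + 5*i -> [6, 11, 16, 21, 26]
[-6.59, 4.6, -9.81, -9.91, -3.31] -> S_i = Random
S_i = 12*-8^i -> [12, -96, 768, -6144, 49152]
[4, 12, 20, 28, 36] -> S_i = 4 + 8*i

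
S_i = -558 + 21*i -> [-558, -537, -516, -495, -474]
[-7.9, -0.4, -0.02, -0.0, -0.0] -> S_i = -7.90*0.05^i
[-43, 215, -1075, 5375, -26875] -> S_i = -43*-5^i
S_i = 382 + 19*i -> [382, 401, 420, 439, 458]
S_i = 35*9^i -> [35, 315, 2835, 25515, 229635]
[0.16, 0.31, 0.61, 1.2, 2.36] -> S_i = 0.16*1.96^i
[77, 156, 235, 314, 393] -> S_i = 77 + 79*i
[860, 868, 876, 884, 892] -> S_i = 860 + 8*i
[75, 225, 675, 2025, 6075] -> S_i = 75*3^i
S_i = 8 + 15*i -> [8, 23, 38, 53, 68]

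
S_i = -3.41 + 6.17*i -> [-3.41, 2.76, 8.93, 15.1, 21.27]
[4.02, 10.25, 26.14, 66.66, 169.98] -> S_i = 4.02*2.55^i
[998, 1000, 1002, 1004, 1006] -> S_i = 998 + 2*i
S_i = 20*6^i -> [20, 120, 720, 4320, 25920]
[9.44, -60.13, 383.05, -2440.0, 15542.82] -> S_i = 9.44*(-6.37)^i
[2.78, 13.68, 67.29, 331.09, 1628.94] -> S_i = 2.78*4.92^i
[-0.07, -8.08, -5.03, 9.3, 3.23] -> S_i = Random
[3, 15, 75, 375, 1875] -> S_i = 3*5^i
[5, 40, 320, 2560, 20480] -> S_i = 5*8^i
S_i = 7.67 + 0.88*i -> [7.67, 8.55, 9.43, 10.31, 11.19]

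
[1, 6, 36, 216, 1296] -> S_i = 1*6^i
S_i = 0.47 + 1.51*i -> [0.47, 1.98, 3.49, 5.0, 6.51]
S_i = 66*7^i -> [66, 462, 3234, 22638, 158466]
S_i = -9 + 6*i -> [-9, -3, 3, 9, 15]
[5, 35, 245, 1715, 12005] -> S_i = 5*7^i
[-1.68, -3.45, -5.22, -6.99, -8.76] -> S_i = -1.68 + -1.77*i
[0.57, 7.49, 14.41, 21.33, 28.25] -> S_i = 0.57 + 6.92*i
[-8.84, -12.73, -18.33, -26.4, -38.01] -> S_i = -8.84*1.44^i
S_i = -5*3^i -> [-5, -15, -45, -135, -405]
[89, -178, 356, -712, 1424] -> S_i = 89*-2^i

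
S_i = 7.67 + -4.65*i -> [7.67, 3.02, -1.63, -6.28, -10.93]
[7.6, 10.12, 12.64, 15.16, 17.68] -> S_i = 7.60 + 2.52*i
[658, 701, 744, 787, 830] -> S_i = 658 + 43*i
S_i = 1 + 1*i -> [1, 2, 3, 4, 5]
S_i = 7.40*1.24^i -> [7.4, 9.18, 11.38, 14.11, 17.5]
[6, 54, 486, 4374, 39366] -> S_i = 6*9^i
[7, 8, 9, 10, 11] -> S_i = 7 + 1*i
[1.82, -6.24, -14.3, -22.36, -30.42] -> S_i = 1.82 + -8.06*i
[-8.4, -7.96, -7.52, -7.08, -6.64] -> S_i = -8.40 + 0.44*i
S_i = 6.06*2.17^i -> [6.06, 13.15, 28.54, 61.92, 134.37]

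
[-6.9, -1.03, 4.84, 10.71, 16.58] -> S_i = -6.90 + 5.87*i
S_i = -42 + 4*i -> [-42, -38, -34, -30, -26]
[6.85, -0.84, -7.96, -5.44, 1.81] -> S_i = Random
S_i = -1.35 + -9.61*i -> [-1.35, -10.96, -20.57, -30.18, -39.79]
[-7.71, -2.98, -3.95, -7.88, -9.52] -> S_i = Random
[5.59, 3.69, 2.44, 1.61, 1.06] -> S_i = 5.59*0.66^i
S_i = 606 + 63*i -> [606, 669, 732, 795, 858]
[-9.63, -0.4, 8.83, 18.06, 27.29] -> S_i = -9.63 + 9.23*i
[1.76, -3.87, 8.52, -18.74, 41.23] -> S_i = 1.76*(-2.20)^i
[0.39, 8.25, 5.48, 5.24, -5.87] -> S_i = Random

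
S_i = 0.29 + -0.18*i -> [0.29, 0.11, -0.07, -0.25, -0.43]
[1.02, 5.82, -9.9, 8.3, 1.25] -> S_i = Random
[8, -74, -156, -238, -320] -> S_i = 8 + -82*i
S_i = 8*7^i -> [8, 56, 392, 2744, 19208]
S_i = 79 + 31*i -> [79, 110, 141, 172, 203]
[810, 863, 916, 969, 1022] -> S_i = 810 + 53*i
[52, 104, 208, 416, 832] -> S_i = 52*2^i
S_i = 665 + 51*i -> [665, 716, 767, 818, 869]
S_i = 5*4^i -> [5, 20, 80, 320, 1280]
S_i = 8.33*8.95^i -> [8.33, 74.55, 667.25, 5971.92, 53448.7]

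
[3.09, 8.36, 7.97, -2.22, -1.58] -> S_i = Random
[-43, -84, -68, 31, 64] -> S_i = Random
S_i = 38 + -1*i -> [38, 37, 36, 35, 34]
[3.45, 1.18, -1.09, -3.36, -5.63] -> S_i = 3.45 + -2.27*i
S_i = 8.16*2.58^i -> [8.16, 21.05, 54.32, 140.14, 361.55]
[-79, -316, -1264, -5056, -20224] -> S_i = -79*4^i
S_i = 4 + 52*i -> [4, 56, 108, 160, 212]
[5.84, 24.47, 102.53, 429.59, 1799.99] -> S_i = 5.84*4.19^i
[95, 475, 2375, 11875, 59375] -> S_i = 95*5^i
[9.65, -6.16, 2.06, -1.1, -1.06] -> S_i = Random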